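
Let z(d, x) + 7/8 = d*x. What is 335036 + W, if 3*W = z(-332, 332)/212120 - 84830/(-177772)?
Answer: 75803225188160483/226253979840 ≈ 3.3504e+5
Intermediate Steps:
z(d, x) = -7/8 + d*x
W = -3201513757/226253979840 (W = ((-7/8 - 332*332)/212120 - 84830/(-177772))/3 = ((-7/8 - 110224)*(1/212120) - 84830*(-1/177772))/3 = (-881799/8*1/212120 + 42415/88886)/3 = (-881799/1696960 + 42415/88886)/3 = (1/3)*(-3201513757/75417993280) = -3201513757/226253979840 ≈ -0.014150)
335036 + W = 335036 - 3201513757/226253979840 = 75803225188160483/226253979840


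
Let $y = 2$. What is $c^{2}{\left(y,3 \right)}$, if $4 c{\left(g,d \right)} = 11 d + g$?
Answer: $\frac{1225}{16} \approx 76.563$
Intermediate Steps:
$c{\left(g,d \right)} = \frac{g}{4} + \frac{11 d}{4}$ ($c{\left(g,d \right)} = \frac{11 d + g}{4} = \frac{g + 11 d}{4} = \frac{g}{4} + \frac{11 d}{4}$)
$c^{2}{\left(y,3 \right)} = \left(\frac{1}{4} \cdot 2 + \frac{11}{4} \cdot 3\right)^{2} = \left(\frac{1}{2} + \frac{33}{4}\right)^{2} = \left(\frac{35}{4}\right)^{2} = \frac{1225}{16}$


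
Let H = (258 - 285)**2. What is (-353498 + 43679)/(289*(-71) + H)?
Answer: 309819/19790 ≈ 15.655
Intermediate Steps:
H = 729 (H = (-27)**2 = 729)
(-353498 + 43679)/(289*(-71) + H) = (-353498 + 43679)/(289*(-71) + 729) = -309819/(-20519 + 729) = -309819/(-19790) = -309819*(-1/19790) = 309819/19790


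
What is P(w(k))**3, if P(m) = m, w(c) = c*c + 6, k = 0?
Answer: 216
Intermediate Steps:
w(c) = 6 + c**2 (w(c) = c**2 + 6 = 6 + c**2)
P(w(k))**3 = (6 + 0**2)**3 = (6 + 0)**3 = 6**3 = 216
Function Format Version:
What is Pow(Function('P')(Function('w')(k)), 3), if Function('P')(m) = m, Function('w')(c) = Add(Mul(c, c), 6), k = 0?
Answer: 216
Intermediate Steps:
Function('w')(c) = Add(6, Pow(c, 2)) (Function('w')(c) = Add(Pow(c, 2), 6) = Add(6, Pow(c, 2)))
Pow(Function('P')(Function('w')(k)), 3) = Pow(Add(6, Pow(0, 2)), 3) = Pow(Add(6, 0), 3) = Pow(6, 3) = 216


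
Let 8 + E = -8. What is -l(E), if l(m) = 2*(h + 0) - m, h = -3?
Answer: -10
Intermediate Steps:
E = -16 (E = -8 - 8 = -16)
l(m) = -6 - m (l(m) = 2*(-3 + 0) - m = 2*(-3) - m = -6 - m)
-l(E) = -(-6 - 1*(-16)) = -(-6 + 16) = -1*10 = -10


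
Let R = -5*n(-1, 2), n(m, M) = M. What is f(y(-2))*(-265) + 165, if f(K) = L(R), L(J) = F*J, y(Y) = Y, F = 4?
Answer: 10765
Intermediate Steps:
R = -10 (R = -5*2 = -10)
L(J) = 4*J
f(K) = -40 (f(K) = 4*(-10) = -40)
f(y(-2))*(-265) + 165 = -40*(-265) + 165 = 10600 + 165 = 10765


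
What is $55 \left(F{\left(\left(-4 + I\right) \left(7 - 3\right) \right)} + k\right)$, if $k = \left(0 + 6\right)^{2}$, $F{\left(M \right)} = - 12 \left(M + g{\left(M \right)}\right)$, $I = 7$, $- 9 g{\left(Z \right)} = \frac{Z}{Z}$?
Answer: $- \frac{17600}{3} \approx -5866.7$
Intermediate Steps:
$g{\left(Z \right)} = - \frac{1}{9}$ ($g{\left(Z \right)} = - \frac{Z \frac{1}{Z}}{9} = \left(- \frac{1}{9}\right) 1 = - \frac{1}{9}$)
$F{\left(M \right)} = \frac{4}{3} - 12 M$ ($F{\left(M \right)} = - 12 \left(M - \frac{1}{9}\right) = - 12 \left(- \frac{1}{9} + M\right) = \frac{4}{3} - 12 M$)
$k = 36$ ($k = 6^{2} = 36$)
$55 \left(F{\left(\left(-4 + I\right) \left(7 - 3\right) \right)} + k\right) = 55 \left(\left(\frac{4}{3} - 12 \left(-4 + 7\right) \left(7 - 3\right)\right) + 36\right) = 55 \left(\left(\frac{4}{3} - 12 \cdot 3 \cdot 4\right) + 36\right) = 55 \left(\left(\frac{4}{3} - 144\right) + 36\right) = 55 \left(- \frac{428}{3} + 36\right) = 55 \left(- \frac{320}{3}\right) = - \frac{17600}{3}$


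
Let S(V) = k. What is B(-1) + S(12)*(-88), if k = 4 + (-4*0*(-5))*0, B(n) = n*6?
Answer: -358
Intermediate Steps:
B(n) = 6*n
k = 4 (k = 4 + (0*(-5))*0 = 4 + 0*0 = 4 + 0 = 4)
S(V) = 4
B(-1) + S(12)*(-88) = 6*(-1) + 4*(-88) = -6 - 352 = -358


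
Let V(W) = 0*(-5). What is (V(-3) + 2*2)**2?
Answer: 16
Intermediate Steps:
V(W) = 0
(V(-3) + 2*2)**2 = (0 + 2*2)**2 = (0 + 4)**2 = 4**2 = 16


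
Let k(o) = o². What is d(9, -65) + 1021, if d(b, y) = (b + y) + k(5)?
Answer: 990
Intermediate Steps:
d(b, y) = 25 + b + y (d(b, y) = (b + y) + 5² = (b + y) + 25 = 25 + b + y)
d(9, -65) + 1021 = (25 + 9 - 65) + 1021 = -31 + 1021 = 990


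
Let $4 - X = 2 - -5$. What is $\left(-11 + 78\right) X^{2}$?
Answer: $603$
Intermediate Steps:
$X = -3$ ($X = 4 - \left(2 - -5\right) = 4 - \left(2 + 5\right) = 4 - 7 = -3$)
$\left(-11 + 78\right) X^{2} = \left(-11 + 78\right) \left(-3\right)^{2} = 67 \cdot 9 = 603$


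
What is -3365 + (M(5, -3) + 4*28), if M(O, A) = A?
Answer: -3256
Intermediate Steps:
-3365 + (M(5, -3) + 4*28) = -3365 + (-3 + 4*28) = -3365 + (-3 + 112) = -3365 + 109 = -3256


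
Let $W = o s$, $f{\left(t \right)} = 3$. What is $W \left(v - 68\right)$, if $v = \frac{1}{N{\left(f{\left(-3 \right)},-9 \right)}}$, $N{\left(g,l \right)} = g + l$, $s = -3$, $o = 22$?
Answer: $4499$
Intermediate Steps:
$W = -66$ ($W = 22 \left(-3\right) = -66$)
$v = - \frac{1}{6}$ ($v = \frac{1}{3 - 9} = \frac{1}{-6} = - \frac{1}{6} \approx -0.16667$)
$W \left(v - 68\right) = - 66 \left(- \frac{1}{6} - 68\right) = \left(-66\right) \left(- \frac{409}{6}\right) = 4499$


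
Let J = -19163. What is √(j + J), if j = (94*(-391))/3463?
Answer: I*√229937046249/3463 ≈ 138.47*I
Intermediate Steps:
j = -36754/3463 (j = -36754*1/3463 = -36754/3463 ≈ -10.613)
√(j + J) = √(-36754/3463 - 19163) = √(-66398223/3463) = I*√229937046249/3463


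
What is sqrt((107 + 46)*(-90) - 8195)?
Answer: I*sqrt(21965) ≈ 148.21*I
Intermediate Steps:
sqrt((107 + 46)*(-90) - 8195) = sqrt(153*(-90) - 8195) = sqrt(-13770 - 8195) = sqrt(-21965) = I*sqrt(21965)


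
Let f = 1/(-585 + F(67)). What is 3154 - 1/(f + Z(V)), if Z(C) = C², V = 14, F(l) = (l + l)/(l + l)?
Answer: 361015718/114463 ≈ 3154.0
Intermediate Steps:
F(l) = 1 (F(l) = (2*l)/((2*l)) = (2*l)*(1/(2*l)) = 1)
f = -1/584 (f = 1/(-585 + 1) = 1/(-584) = -1/584 ≈ -0.0017123)
3154 - 1/(f + Z(V)) = 3154 - 1/(-1/584 + 14²) = 3154 - 1/(-1/584 + 196) = 3154 - 1/114463/584 = 3154 - 1*584/114463 = 3154 - 584/114463 = 361015718/114463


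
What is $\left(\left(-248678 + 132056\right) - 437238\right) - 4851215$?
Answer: $-5405075$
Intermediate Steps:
$\left(\left(-248678 + 132056\right) - 437238\right) - 4851215 = \left(-116622 - 437238\right) - 4851215 = -553860 - 4851215 = -5405075$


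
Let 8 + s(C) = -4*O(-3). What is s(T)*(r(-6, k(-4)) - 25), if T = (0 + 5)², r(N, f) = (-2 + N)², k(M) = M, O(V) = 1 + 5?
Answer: -1248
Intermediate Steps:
O(V) = 6
T = 25 (T = 5² = 25)
s(C) = -32 (s(C) = -8 - 4*6 = -8 - 24 = -32)
s(T)*(r(-6, k(-4)) - 25) = -32*((-2 - 6)² - 25) = -32*((-8)² - 25) = -32*(64 - 25) = -32*39 = -1248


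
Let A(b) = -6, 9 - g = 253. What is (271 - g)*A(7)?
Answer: -3090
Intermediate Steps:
g = -244 (g = 9 - 1*253 = 9 - 253 = -244)
(271 - g)*A(7) = (271 - 1*(-244))*(-6) = (271 + 244)*(-6) = 515*(-6) = -3090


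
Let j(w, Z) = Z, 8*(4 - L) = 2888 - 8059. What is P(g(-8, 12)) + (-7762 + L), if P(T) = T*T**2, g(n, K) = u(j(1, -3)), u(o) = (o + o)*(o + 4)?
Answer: -58621/8 ≈ -7327.6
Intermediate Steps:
L = 5203/8 (L = 4 - (2888 - 8059)/8 = 4 - 1/8*(-5171) = 4 + 5171/8 = 5203/8 ≈ 650.38)
u(o) = 2*o*(4 + o) (u(o) = (2*o)*(4 + o) = 2*o*(4 + o))
g(n, K) = -6 (g(n, K) = 2*(-3)*(4 - 3) = 2*(-3)*1 = -6)
P(T) = T**3
P(g(-8, 12)) + (-7762 + L) = (-6)**3 + (-7762 + 5203/8) = -216 - 56893/8 = -58621/8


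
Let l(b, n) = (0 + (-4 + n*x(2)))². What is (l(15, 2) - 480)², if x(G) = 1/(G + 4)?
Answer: 17631601/81 ≈ 2.1767e+5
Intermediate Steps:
x(G) = 1/(4 + G)
l(b, n) = (-4 + n/6)² (l(b, n) = (0 + (-4 + n/(4 + 2)))² = (0 + (-4 + n/6))² = (-4 + n/6)²)
(l(15, 2) - 480)² = ((-24 + 2)²/36 - 480)² = ((1/36)*(-22)² - 480)² = ((1/36)*484 - 480)² = (121/9 - 480)² = (-4199/9)² = 17631601/81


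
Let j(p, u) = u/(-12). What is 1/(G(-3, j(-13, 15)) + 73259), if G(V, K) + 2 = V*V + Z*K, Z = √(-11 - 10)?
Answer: 390752/28628836207 + 20*I*√21/85886508621 ≈ 1.3649e-5 + 1.0671e-9*I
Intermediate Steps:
Z = I*√21 (Z = √(-21) = I*√21 ≈ 4.5826*I)
j(p, u) = -u/12 (j(p, u) = u*(-1/12) = -u/12)
G(V, K) = -2 + V² + I*K*√21 (G(V, K) = -2 + (V*V + (I*√21)*K) = -2 + (V² + I*K*√21) = -2 + V² + I*K*√21)
1/(G(-3, j(-13, 15)) + 73259) = 1/((-2 + (-3)² + I*(-1/12*15)*√21) + 73259) = 1/((-2 + 9 + I*(-5/4)*√21) + 73259) = 1/((-2 + 9 - 5*I*√21/4) + 73259) = 1/((7 - 5*I*√21/4) + 73259) = 1/(73266 - 5*I*√21/4)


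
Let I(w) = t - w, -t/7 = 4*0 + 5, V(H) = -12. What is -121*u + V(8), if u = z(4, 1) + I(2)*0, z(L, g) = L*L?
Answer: -1948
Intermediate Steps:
z(L, g) = L**2
t = -35 (t = -7*(4*0 + 5) = -7*(0 + 5) = -7*5 = -35)
I(w) = -35 - w
u = 16 (u = 4**2 + (-35 - 1*2)*0 = 16 + (-35 - 2)*0 = 16 - 37*0 = 16 + 0 = 16)
-121*u + V(8) = -121*16 - 12 = -1936 - 12 = -1948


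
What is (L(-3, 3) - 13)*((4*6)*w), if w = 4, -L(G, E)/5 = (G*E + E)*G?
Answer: -9888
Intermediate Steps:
L(G, E) = -5*G*(E + E*G) (L(G, E) = -5*(G*E + E)*G = -5*(E*G + E)*G = -5*(E + E*G)*G = -5*G*(E + E*G))
(L(-3, 3) - 13)*((4*6)*w) = (-5*3*(-3)*(1 - 3) - 13)*((4*6)*4) = (-5*3*(-3)*(-2) - 13)*(24*4) = (-90 - 13)*96 = -103*96 = -9888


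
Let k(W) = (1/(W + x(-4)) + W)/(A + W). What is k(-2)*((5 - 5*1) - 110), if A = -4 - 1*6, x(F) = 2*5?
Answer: -275/16 ≈ -17.188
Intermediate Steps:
x(F) = 10
A = -10 (A = -4 - 6 = -10)
k(W) = (W + 1/(10 + W))/(-10 + W) (k(W) = (1/(W + 10) + W)/(-10 + W) = (1/(10 + W) + W)/(-10 + W) = (W + 1/(10 + W))/(-10 + W))
k(-2)*((5 - 5*1) - 110) = ((1 + (-2)**2 + 10*(-2))/(-100 + (-2)**2))*((5 - 5*1) - 110) = ((1 + 4 - 20)/(-100 + 4))*((5 - 5) - 110) = (-15/(-96))*(0 - 110) = -1/96*(-15)*(-110) = (5/32)*(-110) = -275/16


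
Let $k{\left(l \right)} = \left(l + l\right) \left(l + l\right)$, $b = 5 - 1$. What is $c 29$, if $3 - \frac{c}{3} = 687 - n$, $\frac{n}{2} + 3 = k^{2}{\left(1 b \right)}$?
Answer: $652674$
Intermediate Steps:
$b = 4$
$k{\left(l \right)} = 4 l^{2}$ ($k{\left(l \right)} = 2 l 2 l = 4 l^{2}$)
$n = 8186$ ($n = -6 + 2 \left(4 \left(1 \cdot 4\right)^{2}\right)^{2} = -6 + 2 \left(4 \cdot 4^{2}\right)^{2} = -6 + 2 \left(4 \cdot 16\right)^{2} = -6 + 2 \cdot 64^{2} = -6 + 2 \cdot 4096 = -6 + 8192 = 8186$)
$c = 22506$ ($c = 9 - 3 \left(687 - 8186\right) = 9 - -22497 = 9 + 22497 = 22506$)
$c 29 = 22506 \cdot 29 = 652674$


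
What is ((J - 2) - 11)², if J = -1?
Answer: 196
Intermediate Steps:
((J - 2) - 11)² = ((-1 - 2) - 11)² = (-3 - 11)² = (-14)² = 196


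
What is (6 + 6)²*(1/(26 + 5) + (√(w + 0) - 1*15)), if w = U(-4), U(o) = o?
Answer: -66816/31 + 288*I ≈ -2155.4 + 288.0*I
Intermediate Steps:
w = -4
(6 + 6)²*(1/(26 + 5) + (√(w + 0) - 1*15)) = (6 + 6)²*(1/(26 + 5) + (√(-4 + 0) - 1*15)) = 12²*(1/31 + (√(-4) - 15)) = 144*(1/31 + (2*I - 15)) = 144*(1/31 + (-15 + 2*I)) = 144*(-464/31 + 2*I) = -66816/31 + 288*I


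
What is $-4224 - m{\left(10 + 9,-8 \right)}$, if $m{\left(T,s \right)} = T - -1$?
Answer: $-4244$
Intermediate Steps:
$m{\left(T,s \right)} = 1 + T$ ($m{\left(T,s \right)} = T + 1 = 1 + T$)
$-4224 - m{\left(10 + 9,-8 \right)} = -4224 - \left(1 + \left(10 + 9\right)\right) = -4224 - \left(1 + 19\right) = -4224 - 20 = -4244$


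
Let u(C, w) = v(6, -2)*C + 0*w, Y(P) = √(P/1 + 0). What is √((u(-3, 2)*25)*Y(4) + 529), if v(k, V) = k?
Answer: I*√371 ≈ 19.261*I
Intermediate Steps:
Y(P) = √P (Y(P) = √(P*1 + 0) = √(P + 0) = √P)
u(C, w) = 6*C (u(C, w) = 6*C + 0*w = 6*C + 0 = 6*C)
√((u(-3, 2)*25)*Y(4) + 529) = √(((6*(-3))*25)*√4 + 529) = √(-18*25*2 + 529) = √(-450*2 + 529) = √(-900 + 529) = √(-371) = I*√371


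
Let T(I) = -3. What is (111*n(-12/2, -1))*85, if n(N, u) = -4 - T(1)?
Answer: -9435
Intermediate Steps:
n(N, u) = -1 (n(N, u) = -4 - 1*(-3) = -4 + 3 = -1)
(111*n(-12/2, -1))*85 = (111*(-1))*85 = -111*85 = -9435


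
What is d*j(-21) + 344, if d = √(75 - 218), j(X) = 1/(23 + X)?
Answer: 344 + I*√143/2 ≈ 344.0 + 5.9791*I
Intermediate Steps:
d = I*√143 (d = √(-143) = I*√143 ≈ 11.958*I)
d*j(-21) + 344 = (I*√143)/(23 - 21) + 344 = (I*√143)/2 + 344 = (I*√143)*(½) + 344 = I*√143/2 + 344 = 344 + I*√143/2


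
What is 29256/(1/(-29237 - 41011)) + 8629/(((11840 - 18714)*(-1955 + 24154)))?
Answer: -313611406683870517/152595926 ≈ -2.0552e+9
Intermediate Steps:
29256/(1/(-29237 - 41011)) + 8629/(((11840 - 18714)*(-1955 + 24154))) = 29256/(1/(-70248)) + 8629/((-6874*22199)) = 29256/(-1/70248) + 8629/(-152595926) = 29256*(-70248) + 8629*(-1/152595926) = -2055175488 - 8629/152595926 = -313611406683870517/152595926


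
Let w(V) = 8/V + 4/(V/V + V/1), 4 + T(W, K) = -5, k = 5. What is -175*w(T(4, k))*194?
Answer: 424375/9 ≈ 47153.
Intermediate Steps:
T(W, K) = -9 (T(W, K) = -4 - 5 = -9)
w(V) = 4/(1 + V) + 8/V (w(V) = 8/V + 4/(1 + V*1) = 8/V + 4/(1 + V) = 4/(1 + V) + 8/V)
-175*w(T(4, k))*194 = -700*(2 + 3*(-9))/((-9)*(1 - 9))*194 = -700*(-1)*(2 - 27)/(9*(-8))*194 = -700*(-1)*(-1)*(-25)/(9*8)*194 = -175*(-25/18)*194 = (4375/18)*194 = 424375/9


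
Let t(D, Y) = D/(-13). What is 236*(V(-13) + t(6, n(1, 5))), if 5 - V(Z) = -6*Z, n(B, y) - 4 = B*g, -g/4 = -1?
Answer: -225380/13 ≈ -17337.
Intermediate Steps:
g = 4 (g = -4*(-1) = 4)
n(B, y) = 4 + 4*B (n(B, y) = 4 + B*4 = 4 + 4*B)
t(D, Y) = -D/13 (t(D, Y) = D*(-1/13) = -D/13)
V(Z) = 5 + 6*Z (V(Z) = 5 - (-6)*Z = 5 + 6*Z)
236*(V(-13) + t(6, n(1, 5))) = 236*((5 + 6*(-13)) - 1/13*6) = 236*((5 - 78) - 6/13) = 236*(-73 - 6/13) = 236*(-955/13) = -225380/13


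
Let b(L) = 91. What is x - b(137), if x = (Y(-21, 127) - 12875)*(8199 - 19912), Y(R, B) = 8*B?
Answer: 138904376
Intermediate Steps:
x = 138904467 (x = (8*127 - 12875)*(8199 - 19912) = (1016 - 12875)*(-11713) = -11859*(-11713) = 138904467)
x - b(137) = 138904467 - 1*91 = 138904467 - 91 = 138904376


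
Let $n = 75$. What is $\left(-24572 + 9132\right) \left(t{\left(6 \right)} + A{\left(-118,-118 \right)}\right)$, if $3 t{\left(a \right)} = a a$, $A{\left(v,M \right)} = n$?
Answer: $-1343280$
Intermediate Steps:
$A{\left(v,M \right)} = 75$
$t{\left(a \right)} = \frac{a^{2}}{3}$ ($t{\left(a \right)} = \frac{a a}{3} = \frac{a^{2}}{3}$)
$\left(-24572 + 9132\right) \left(t{\left(6 \right)} + A{\left(-118,-118 \right)}\right) = \left(-24572 + 9132\right) \left(\frac{6^{2}}{3} + 75\right) = - 15440 \left(\frac{1}{3} \cdot 36 + 75\right) = - 15440 \left(12 + 75\right) = \left(-15440\right) 87 = -1343280$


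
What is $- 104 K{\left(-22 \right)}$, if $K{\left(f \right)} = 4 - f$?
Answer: $-2704$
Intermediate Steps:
$- 104 K{\left(-22 \right)} = - 104 \left(4 - -22\right) = - 104 \left(4 + 22\right) = \left(-104\right) 26 = -2704$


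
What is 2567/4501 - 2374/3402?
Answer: -139460/1093743 ≈ -0.12751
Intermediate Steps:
2567/4501 - 2374/3402 = 2567*(1/4501) - 2374*1/3402 = 2567/4501 - 1187/1701 = -139460/1093743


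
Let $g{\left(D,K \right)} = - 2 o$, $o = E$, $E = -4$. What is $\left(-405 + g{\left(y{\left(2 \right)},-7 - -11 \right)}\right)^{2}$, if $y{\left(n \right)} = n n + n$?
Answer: $157609$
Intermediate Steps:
$y{\left(n \right)} = n + n^{2}$ ($y{\left(n \right)} = n^{2} + n = n + n^{2}$)
$o = -4$
$g{\left(D,K \right)} = 8$ ($g{\left(D,K \right)} = \left(-2\right) \left(-4\right) = 8$)
$\left(-405 + g{\left(y{\left(2 \right)},-7 - -11 \right)}\right)^{2} = \left(-405 + 8\right)^{2} = \left(-397\right)^{2} = 157609$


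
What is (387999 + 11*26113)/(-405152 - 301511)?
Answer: -675242/706663 ≈ -0.95554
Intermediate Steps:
(387999 + 11*26113)/(-405152 - 301511) = (387999 + 287243)/(-706663) = 675242*(-1/706663) = -675242/706663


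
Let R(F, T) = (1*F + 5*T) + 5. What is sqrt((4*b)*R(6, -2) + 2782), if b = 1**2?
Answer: sqrt(2786) ≈ 52.783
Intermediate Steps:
b = 1
R(F, T) = 5 + F + 5*T (R(F, T) = (F + 5*T) + 5 = 5 + F + 5*T)
sqrt((4*b)*R(6, -2) + 2782) = sqrt((4*1)*(5 + 6 + 5*(-2)) + 2782) = sqrt(4*(5 + 6 - 10) + 2782) = sqrt(4*1 + 2782) = sqrt(4 + 2782) = sqrt(2786)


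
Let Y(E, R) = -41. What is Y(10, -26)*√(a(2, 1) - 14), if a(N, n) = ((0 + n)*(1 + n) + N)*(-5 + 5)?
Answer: -41*I*√14 ≈ -153.41*I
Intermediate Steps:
a(N, n) = 0 (a(N, n) = (n*(1 + n) + N)*0 = (N + n*(1 + n))*0 = 0)
Y(10, -26)*√(a(2, 1) - 14) = -41*√(0 - 14) = -41*I*√14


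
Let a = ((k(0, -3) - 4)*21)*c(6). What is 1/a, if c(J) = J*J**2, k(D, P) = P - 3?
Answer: -1/45360 ≈ -2.2046e-5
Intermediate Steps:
k(D, P) = -3 + P
c(J) = J**3
a = -45360 (a = (((-3 - 3) - 4)*21)*6**3 = ((-6 - 4)*21)*216 = -10*21*216 = -210*216 = -45360)
1/a = 1/(-45360) = -1/45360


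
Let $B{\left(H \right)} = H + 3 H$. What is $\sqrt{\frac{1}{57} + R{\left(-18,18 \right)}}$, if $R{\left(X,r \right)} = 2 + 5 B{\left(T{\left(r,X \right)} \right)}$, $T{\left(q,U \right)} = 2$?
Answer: $\frac{\sqrt{136515}}{57} \approx 6.4821$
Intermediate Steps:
$B{\left(H \right)} = 4 H$
$R{\left(X,r \right)} = 42$ ($R{\left(X,r \right)} = 2 + 5 \cdot 4 \cdot 2 = 2 + 5 \cdot 8 = 2 + 40 = 42$)
$\sqrt{\frac{1}{57} + R{\left(-18,18 \right)}} = \sqrt{\frac{1}{57} + 42} = \sqrt{\frac{2395}{57}} = \frac{\sqrt{136515}}{57}$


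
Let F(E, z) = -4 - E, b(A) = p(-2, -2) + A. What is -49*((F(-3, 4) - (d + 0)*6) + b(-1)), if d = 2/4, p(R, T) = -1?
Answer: 294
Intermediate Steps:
b(A) = -1 + A
d = ½ (d = 2*(¼) = ½ ≈ 0.50000)
-49*((F(-3, 4) - (d + 0)*6) + b(-1)) = -49*(((-4 - 1*(-3)) - (½ + 0)*6) + (-1 - 1)) = -49*(((-4 + 3) - 6/2) - 2) = -49*((-1 - 1*3) - 2) = -49*((-1 - 3) - 2) = -49*(-4 - 2) = -49*(-6) = 294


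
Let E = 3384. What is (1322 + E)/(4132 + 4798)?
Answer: 2353/4465 ≈ 0.52699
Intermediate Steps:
(1322 + E)/(4132 + 4798) = (1322 + 3384)/(4132 + 4798) = 4706/8930 = 4706*(1/8930) = 2353/4465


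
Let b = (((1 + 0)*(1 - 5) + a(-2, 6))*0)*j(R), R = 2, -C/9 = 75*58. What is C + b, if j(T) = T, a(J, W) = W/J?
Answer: -39150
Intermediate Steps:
C = -39150 (C = -675*58 = -9*4350 = -39150)
b = 0 (b = (((1 + 0)*(1 - 5) + 6/(-2))*0)*2 = ((1*(-4) + 6*(-½))*0)*2 = ((-4 - 3)*0)*2 = -7*0*2 = 0*2 = 0)
C + b = -39150 + 0 = -39150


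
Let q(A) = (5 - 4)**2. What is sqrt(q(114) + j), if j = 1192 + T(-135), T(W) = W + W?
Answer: sqrt(923) ≈ 30.381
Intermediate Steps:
T(W) = 2*W
q(A) = 1 (q(A) = 1**2 = 1)
j = 922 (j = 1192 + 2*(-135) = 1192 - 270 = 922)
sqrt(q(114) + j) = sqrt(1 + 922) = sqrt(923)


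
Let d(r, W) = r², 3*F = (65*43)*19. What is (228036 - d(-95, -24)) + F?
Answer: 710138/3 ≈ 2.3671e+5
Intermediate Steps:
F = 53105/3 (F = ((65*43)*19)/3 = (2795*19)/3 = (⅓)*53105 = 53105/3 ≈ 17702.)
(228036 - d(-95, -24)) + F = (228036 - 1*(-95)²) + 53105/3 = (228036 - 1*9025) + 53105/3 = (228036 - 9025) + 53105/3 = 219011 + 53105/3 = 710138/3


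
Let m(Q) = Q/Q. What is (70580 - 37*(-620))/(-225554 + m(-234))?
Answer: -93520/225553 ≈ -0.41463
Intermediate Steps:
m(Q) = 1
(70580 - 37*(-620))/(-225554 + m(-234)) = (70580 - 37*(-620))/(-225554 + 1) = (70580 + 22940)/(-225553) = 93520*(-1/225553) = -93520/225553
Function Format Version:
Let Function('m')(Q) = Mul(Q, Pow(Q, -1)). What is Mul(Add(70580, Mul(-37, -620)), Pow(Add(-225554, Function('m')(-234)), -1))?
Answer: Rational(-93520, 225553) ≈ -0.41463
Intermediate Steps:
Function('m')(Q) = 1
Mul(Add(70580, Mul(-37, -620)), Pow(Add(-225554, Function('m')(-234)), -1)) = Mul(Add(70580, Mul(-37, -620)), Pow(Add(-225554, 1), -1)) = Mul(Add(70580, 22940), Pow(-225553, -1)) = Mul(93520, Rational(-1, 225553)) = Rational(-93520, 225553)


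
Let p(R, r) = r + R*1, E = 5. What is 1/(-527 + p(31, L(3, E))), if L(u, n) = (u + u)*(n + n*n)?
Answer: -1/316 ≈ -0.0031646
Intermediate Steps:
L(u, n) = 2*u*(n + n**2) (L(u, n) = (2*u)*(n + n**2) = 2*u*(n + n**2))
p(R, r) = R + r (p(R, r) = r + R = R + r)
1/(-527 + p(31, L(3, E))) = 1/(-527 + (31 + 2*5*3*(1 + 5))) = 1/(-527 + (31 + 2*5*3*6)) = 1/(-527 + (31 + 180)) = 1/(-527 + 211) = 1/(-316) = -1/316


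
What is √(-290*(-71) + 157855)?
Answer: √178445 ≈ 422.43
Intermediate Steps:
√(-290*(-71) + 157855) = √(20590 + 157855) = √178445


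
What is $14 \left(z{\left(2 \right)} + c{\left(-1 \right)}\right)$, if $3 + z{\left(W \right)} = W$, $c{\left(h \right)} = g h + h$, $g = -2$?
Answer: $0$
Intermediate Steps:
$c{\left(h \right)} = - h$ ($c{\left(h \right)} = - 2 h + h = - h$)
$z{\left(W \right)} = -3 + W$
$14 \left(z{\left(2 \right)} + c{\left(-1 \right)}\right) = 14 \left(\left(-3 + 2\right) - -1\right) = 14 \left(-1 + 1\right) = 14 \cdot 0 = 0$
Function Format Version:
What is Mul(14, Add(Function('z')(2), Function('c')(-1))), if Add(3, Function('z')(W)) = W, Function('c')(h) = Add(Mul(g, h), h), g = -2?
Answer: 0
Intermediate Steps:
Function('c')(h) = Mul(-1, h) (Function('c')(h) = Add(Mul(-2, h), h) = Mul(-1, h))
Function('z')(W) = Add(-3, W)
Mul(14, Add(Function('z')(2), Function('c')(-1))) = Mul(14, Add(Add(-3, 2), Mul(-1, -1))) = Mul(14, Add(-1, 1)) = Mul(14, 0) = 0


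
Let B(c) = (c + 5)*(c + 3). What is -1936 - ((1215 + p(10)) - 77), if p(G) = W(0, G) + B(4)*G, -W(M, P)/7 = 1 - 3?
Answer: -3718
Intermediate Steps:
B(c) = (3 + c)*(5 + c) (B(c) = (5 + c)*(3 + c) = (3 + c)*(5 + c))
W(M, P) = 14 (W(M, P) = -7*(1 - 3) = -7*(-2) = 14)
p(G) = 14 + 63*G (p(G) = 14 + (15 + 4² + 8*4)*G = 14 + (15 + 16 + 32)*G = 14 + 63*G)
-1936 - ((1215 + p(10)) - 77) = -1936 - ((1215 + (14 + 63*10)) - 77) = -1936 - ((1215 + (14 + 630)) - 77) = -1936 - ((1215 + 644) - 77) = -1936 - (1859 - 77) = -1936 - 1*1782 = -1936 - 1782 = -3718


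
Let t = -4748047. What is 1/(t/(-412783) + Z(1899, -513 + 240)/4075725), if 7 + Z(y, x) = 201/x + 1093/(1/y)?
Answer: 21871069904775/262710577349452 ≈ 0.083252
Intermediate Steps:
Z(y, x) = -7 + 201/x + 1093*y (Z(y, x) = -7 + (201/x + 1093/(1/y)) = -7 + (201/x + 1093*y) = -7 + 201/x + 1093*y)
1/(t/(-412783) + Z(1899, -513 + 240)/4075725) = 1/(-4748047/(-412783) + (-7 + 201/(-513 + 240) + 1093*1899)/4075725) = 1/(-4748047*(-1/412783) + (-7 + 201/(-273) + 2075607)*(1/4075725)) = 1/(4748047/412783 + (-7 + 201*(-1/273) + 2075607)*(1/4075725)) = 1/(4748047/412783 + (-7 - 67/91 + 2075607)*(1/4075725)) = 1/(4748047/412783 + (188879533/91)*(1/4075725)) = 1/(4748047/412783 + 188879533/370890975) = 1/(262710577349452/21871069904775) = 21871069904775/262710577349452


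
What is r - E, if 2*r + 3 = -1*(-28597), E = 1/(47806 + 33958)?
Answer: 1168979907/81764 ≈ 14297.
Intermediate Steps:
E = 1/81764 ≈ 1.2230e-5
r = 14297 (r = -3/2 + (-1*(-28597))/2 = -3/2 + (1/2)*28597 = -3/2 + 28597/2 = 14297)
r - E = 14297 - 1*1/81764 = 14297 - 1/81764 = 1168979907/81764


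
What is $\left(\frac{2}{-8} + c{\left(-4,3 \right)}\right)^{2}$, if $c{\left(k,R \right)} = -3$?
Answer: $\frac{169}{16} \approx 10.563$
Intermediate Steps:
$\left(\frac{2}{-8} + c{\left(-4,3 \right)}\right)^{2} = \left(\frac{2}{-8} - 3\right)^{2} = \left(2 \left(- \frac{1}{8}\right) - 3\right)^{2} = \left(- \frac{1}{4} - 3\right)^{2} = \left(- \frac{13}{4}\right)^{2} = \frac{169}{16}$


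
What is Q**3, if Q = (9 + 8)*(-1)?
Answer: -4913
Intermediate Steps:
Q = -17 (Q = 17*(-1) = -17)
Q**3 = (-17)**3 = -4913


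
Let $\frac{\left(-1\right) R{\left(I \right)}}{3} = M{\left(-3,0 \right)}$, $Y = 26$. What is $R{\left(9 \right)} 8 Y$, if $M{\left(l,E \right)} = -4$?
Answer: $2496$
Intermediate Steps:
$R{\left(I \right)} = 12$ ($R{\left(I \right)} = \left(-3\right) \left(-4\right) = 12$)
$R{\left(9 \right)} 8 Y = 12 \cdot 8 \cdot 26 = 96 \cdot 26 = 2496$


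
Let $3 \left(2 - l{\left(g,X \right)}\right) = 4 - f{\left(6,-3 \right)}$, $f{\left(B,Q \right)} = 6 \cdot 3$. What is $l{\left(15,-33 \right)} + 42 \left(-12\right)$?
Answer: $- \frac{1492}{3} \approx -497.33$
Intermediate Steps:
$f{\left(B,Q \right)} = 18$
$l{\left(g,X \right)} = \frac{20}{3}$ ($l{\left(g,X \right)} = 2 - \frac{4 - 18}{3} = 2 - - \frac{14}{3} = 2 + \frac{14}{3} = \frac{20}{3}$)
$l{\left(15,-33 \right)} + 42 \left(-12\right) = \frac{20}{3} + 42 \left(-12\right) = \frac{20}{3} - 504 = - \frac{1492}{3}$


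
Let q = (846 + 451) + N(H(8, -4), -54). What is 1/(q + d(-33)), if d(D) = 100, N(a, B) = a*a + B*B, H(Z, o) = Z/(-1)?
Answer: 1/4377 ≈ 0.00022847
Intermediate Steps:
H(Z, o) = -Z (H(Z, o) = Z*(-1) = -Z)
N(a, B) = B² + a² (N(a, B) = a² + B² = B² + a²)
q = 4277 (q = (846 + 451) + ((-54)² + (-1*8)²) = 1297 + (2916 + (-8)²) = 1297 + (2916 + 64) = 1297 + 2980 = 4277)
1/(q + d(-33)) = 1/(4277 + 100) = 1/4377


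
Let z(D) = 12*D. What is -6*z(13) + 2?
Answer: -934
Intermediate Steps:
-6*z(13) + 2 = -72*13 + 2 = -6*156 + 2 = -936 + 2 = -934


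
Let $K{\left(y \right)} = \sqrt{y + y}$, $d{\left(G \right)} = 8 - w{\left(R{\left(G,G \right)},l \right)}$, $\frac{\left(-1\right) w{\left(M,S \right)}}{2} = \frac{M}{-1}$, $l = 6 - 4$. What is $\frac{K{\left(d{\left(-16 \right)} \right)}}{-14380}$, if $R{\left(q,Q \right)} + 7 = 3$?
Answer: $- \frac{\sqrt{2}}{3595} \approx -0.00039338$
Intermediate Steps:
$R{\left(q,Q \right)} = -4$ ($R{\left(q,Q \right)} = -7 + 3 = -4$)
$l = 2$ ($l = 6 - 4 = 2$)
$w{\left(M,S \right)} = 2 M$ ($w{\left(M,S \right)} = - 2 \frac{M}{-1} = - 2 M \left(-1\right) = - 2 \left(- M\right) = 2 M$)
$d{\left(G \right)} = 16$ ($d{\left(G \right)} = 8 - 2 \left(-4\right) = 8 - -8 = 8 + 8 = 16$)
$K{\left(y \right)} = \sqrt{2} \sqrt{y}$ ($K{\left(y \right)} = \sqrt{2 y} = \sqrt{2} \sqrt{y}$)
$\frac{K{\left(d{\left(-16 \right)} \right)}}{-14380} = \frac{\sqrt{2} \sqrt{16}}{-14380} = \sqrt{2} \cdot 4 \left(- \frac{1}{14380}\right) = 4 \sqrt{2} \left(- \frac{1}{14380}\right) = - \frac{\sqrt{2}}{3595}$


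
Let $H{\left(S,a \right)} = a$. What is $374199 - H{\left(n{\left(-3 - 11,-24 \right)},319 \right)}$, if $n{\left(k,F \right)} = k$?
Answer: $373880$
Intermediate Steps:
$374199 - H{\left(n{\left(-3 - 11,-24 \right)},319 \right)} = 374199 - 319 = 373880$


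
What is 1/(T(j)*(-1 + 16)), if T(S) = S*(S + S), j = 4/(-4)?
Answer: 1/30 ≈ 0.033333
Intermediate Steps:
j = -1 (j = 4*(-¼) = -1)
T(S) = 2*S² (T(S) = S*(2*S) = 2*S²)
1/(T(j)*(-1 + 16)) = 1/((2*(-1)²)*(-1 + 16)) = 1/((2*1)*15) = 1/(2*15) = 1/30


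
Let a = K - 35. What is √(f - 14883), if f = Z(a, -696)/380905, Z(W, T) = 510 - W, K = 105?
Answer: I*√86374149974035/76181 ≈ 122.0*I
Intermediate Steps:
a = 70 (a = 105 - 35 = 70)
f = 88/76181 (f = (510 - 1*70)/380905 = (510 - 70)*(1/380905) = 440*(1/380905) = 88/76181 ≈ 0.0011551)
√(f - 14883) = √(88/76181 - 14883) = √(-1133801735/76181) = I*√86374149974035/76181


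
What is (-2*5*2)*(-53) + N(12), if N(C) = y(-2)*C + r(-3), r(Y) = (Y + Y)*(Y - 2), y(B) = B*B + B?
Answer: 1114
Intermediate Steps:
y(B) = B + B² (y(B) = B² + B = B + B²)
r(Y) = 2*Y*(-2 + Y) (r(Y) = (2*Y)*(-2 + Y) = 2*Y*(-2 + Y))
N(C) = 30 + 2*C (N(C) = (-2*(1 - 2))*C + 2*(-3)*(-2 - 3) = (-2*(-1))*C + 2*(-3)*(-5) = 2*C + 30 = 30 + 2*C)
(-2*5*2)*(-53) + N(12) = (-2*5*2)*(-53) + (30 + 2*12) = -10*2*(-53) + (30 + 24) = -20*(-53) + 54 = 1060 + 54 = 1114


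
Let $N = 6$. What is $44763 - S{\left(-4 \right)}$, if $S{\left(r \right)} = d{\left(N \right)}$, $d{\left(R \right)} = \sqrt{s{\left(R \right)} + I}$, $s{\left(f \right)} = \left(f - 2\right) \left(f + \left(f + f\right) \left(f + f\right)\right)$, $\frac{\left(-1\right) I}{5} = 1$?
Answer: $44763 - \sqrt{595} \approx 44739.0$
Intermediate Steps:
$I = -5$ ($I = \left(-5\right) 1 = -5$)
$s{\left(f \right)} = \left(-2 + f\right) \left(f + 4 f^{2}\right)$ ($s{\left(f \right)} = \left(-2 + f\right) \left(f + 2 f 2 f\right) = \left(-2 + f\right) \left(f + 4 f^{2}\right)$)
$d{\left(R \right)} = \sqrt{-5 + R \left(-2 - 7 R + 4 R^{2}\right)}$ ($d{\left(R \right)} = \sqrt{R \left(-2 - 7 R + 4 R^{2}\right) - 5} = \sqrt{-5 + R \left(-2 - 7 R + 4 R^{2}\right)}$)
$S{\left(r \right)} = \sqrt{595}$ ($S{\left(r \right)} = \sqrt{-5 - 6 \left(2 - 4 \cdot 6^{2} + 7 \cdot 6\right)} = \sqrt{-5 - 6 \left(2 - 144 + 42\right)} = \sqrt{-5 - 6 \left(-100\right)} = \sqrt{-5 + 600} = \sqrt{595}$)
$44763 - S{\left(-4 \right)} = 44763 - \sqrt{595}$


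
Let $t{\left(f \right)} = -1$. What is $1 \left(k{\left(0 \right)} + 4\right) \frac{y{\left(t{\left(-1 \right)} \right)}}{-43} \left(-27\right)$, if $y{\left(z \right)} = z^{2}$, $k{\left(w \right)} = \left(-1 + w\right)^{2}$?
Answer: $\frac{135}{43} \approx 3.1395$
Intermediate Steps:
$1 \left(k{\left(0 \right)} + 4\right) \frac{y{\left(t{\left(-1 \right)} \right)}}{-43} \left(-27\right) = 1 \left(\left(-1 + 0\right)^{2} + 4\right) \frac{\left(-1\right)^{2}}{-43} \left(-27\right) = 1 \left(\left(-1\right)^{2} + 4\right) 1 \left(- \frac{1}{43}\right) \left(-27\right) = 1 \left(1 + 4\right) \left(- \frac{1}{43}\right) \left(-27\right) = 1 \cdot 5 \left(- \frac{1}{43}\right) \left(-27\right) = 5 \left(- \frac{1}{43}\right) \left(-27\right) = \left(- \frac{5}{43}\right) \left(-27\right) = \frac{135}{43}$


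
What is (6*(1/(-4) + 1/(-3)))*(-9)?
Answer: 63/2 ≈ 31.500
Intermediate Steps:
(6*(1/(-4) + 1/(-3)))*(-9) = (6*(1*(-1/4) + 1*(-1/3)))*(-9) = (6*(-1/4 - 1/3))*(-9) = (6*(-7/12))*(-9) = -7/2*(-9) = 63/2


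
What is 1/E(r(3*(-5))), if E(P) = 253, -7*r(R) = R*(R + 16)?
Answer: 1/253 ≈ 0.0039526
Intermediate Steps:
r(R) = -R*(16 + R)/7 (r(R) = -R*(R + 16)/7 = -R*(16 + R)/7)
1/E(r(3*(-5))) = 1/253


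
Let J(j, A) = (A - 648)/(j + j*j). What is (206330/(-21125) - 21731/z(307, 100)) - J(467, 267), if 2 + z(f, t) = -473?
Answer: 3237570833/89972220 ≈ 35.984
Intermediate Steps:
z(f, t) = -475 (z(f, t) = -2 - 473 = -475)
J(j, A) = (-648 + A)/(j + j²)
(206330/(-21125) - 21731/z(307, 100)) - J(467, 267) = (206330/(-21125) - 21731/(-475)) - (-648 + 267)/(467*(1 + 467)) = (206330*(-1/21125) - 21731*(-1/475)) - (-381)/(467*468) = (-41266/4225 + 21731/475) - (-381)/(467*468) = 577697/16055 - 1*(-127/72852) = 577697/16055 + 127/72852 = 3237570833/89972220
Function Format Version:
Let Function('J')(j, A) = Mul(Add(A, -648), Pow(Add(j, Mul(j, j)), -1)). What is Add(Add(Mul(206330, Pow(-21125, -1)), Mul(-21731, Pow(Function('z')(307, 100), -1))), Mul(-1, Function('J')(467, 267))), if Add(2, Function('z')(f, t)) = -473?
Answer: Rational(3237570833, 89972220) ≈ 35.984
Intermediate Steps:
Function('z')(f, t) = -475 (Function('z')(f, t) = Add(-2, -473) = -475)
Function('J')(j, A) = Mul(Pow(Add(j, Pow(j, 2)), -1), Add(-648, A)) (Function('J')(j, A) = Mul(Add(-648, A), Pow(Add(j, Pow(j, 2)), -1)) = Mul(Pow(Add(j, Pow(j, 2)), -1), Add(-648, A)))
Add(Add(Mul(206330, Pow(-21125, -1)), Mul(-21731, Pow(Function('z')(307, 100), -1))), Mul(-1, Function('J')(467, 267))) = Add(Add(Mul(206330, Pow(-21125, -1)), Mul(-21731, Pow(-475, -1))), Mul(-1, Mul(Pow(467, -1), Pow(Add(1, 467), -1), Add(-648, 267)))) = Add(Add(Mul(206330, Rational(-1, 21125)), Mul(-21731, Rational(-1, 475))), Mul(-1, Mul(Rational(1, 467), Pow(468, -1), -381))) = Add(Add(Rational(-41266, 4225), Rational(21731, 475)), Mul(-1, Mul(Rational(1, 467), Rational(1, 468), -381))) = Add(Rational(577697, 16055), Mul(-1, Rational(-127, 72852))) = Add(Rational(577697, 16055), Rational(127, 72852)) = Rational(3237570833, 89972220)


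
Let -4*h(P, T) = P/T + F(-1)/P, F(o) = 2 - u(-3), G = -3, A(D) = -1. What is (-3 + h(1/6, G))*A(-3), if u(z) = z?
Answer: 755/72 ≈ 10.486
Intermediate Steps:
F(o) = 5 (F(o) = 2 - 1*(-3) = 2 + 3 = 5)
h(P, T) = -5/(4*P) - P/(4*T) (h(P, T) = -(P/T + 5/P)/4 = -(5/P + P/T)/4 = -5/(4*P) - P/(4*T))
(-3 + h(1/6, G))*A(-3) = (-3 + (-5/(4*(1/6)) - ¼*1/6/(-3)))*(-1) = (-3 + (-5/(4*(1*(⅙))) - ¼*1*(⅙)*(-⅓)))*(-1) = (-3 + (-5/(4*⅙) - ¼*⅙*(-⅓)))*(-1) = (-3 + (-5/4*6 + 1/72))*(-1) = (-3 + (-15/2 + 1/72))*(-1) = (-3 - 539/72)*(-1) = -755/72*(-1) = 755/72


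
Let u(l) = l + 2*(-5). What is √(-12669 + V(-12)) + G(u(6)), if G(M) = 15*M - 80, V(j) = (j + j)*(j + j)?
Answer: -140 + I*√12093 ≈ -140.0 + 109.97*I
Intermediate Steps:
u(l) = -10 + l (u(l) = l - 10 = -10 + l)
V(j) = 4*j² (V(j) = (2*j)*(2*j) = 4*j²)
G(M) = -80 + 15*M
√(-12669 + V(-12)) + G(u(6)) = √(-12669 + 4*(-12)²) + (-80 + 15*(-10 + 6)) = √(-12669 + 4*144) + (-80 + 15*(-4)) = √(-12669 + 576) + (-80 - 60) = √(-12093) - 140 = I*√12093 - 140 = -140 + I*√12093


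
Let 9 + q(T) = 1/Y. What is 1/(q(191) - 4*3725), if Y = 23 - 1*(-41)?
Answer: -64/954175 ≈ -6.7074e-5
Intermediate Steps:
Y = 64 (Y = 23 + 41 = 64)
q(T) = -575/64 (q(T) = -9 + 1/64 = -575/64)
1/(q(191) - 4*3725) = 1/(-575/64 - 4*3725) = 1/(-575/64 - 14900) = 1/(-954175/64) = -64/954175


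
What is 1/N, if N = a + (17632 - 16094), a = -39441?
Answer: -1/37903 ≈ -2.6383e-5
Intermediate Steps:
N = -37903 (N = -39441 + (17632 - 16094) = -39441 + 1538 = -37903)
1/N = 1/(-37903) = -1/37903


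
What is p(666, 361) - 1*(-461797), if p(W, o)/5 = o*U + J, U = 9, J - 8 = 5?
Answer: 478107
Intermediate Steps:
J = 13 (J = 8 + 5 = 13)
p(W, o) = 65 + 45*o (p(W, o) = 5*(o*9 + 13) = 5*(9*o + 13) = 5*(13 + 9*o) = 65 + 45*o)
p(666, 361) - 1*(-461797) = (65 + 45*361) - 1*(-461797) = (65 + 16245) + 461797 = 16310 + 461797 = 478107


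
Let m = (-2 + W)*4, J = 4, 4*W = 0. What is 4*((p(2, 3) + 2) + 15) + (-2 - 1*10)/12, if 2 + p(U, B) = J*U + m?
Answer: 59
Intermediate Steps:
W = 0 (W = (1/4)*0 = 0)
m = -8 (m = (-2 + 0)*4 = -2*4 = -8)
p(U, B) = -10 + 4*U (p(U, B) = -2 + (4*U - 8) = -2 + (-8 + 4*U) = -10 + 4*U)
4*((p(2, 3) + 2) + 15) + (-2 - 1*10)/12 = 4*(((-10 + 4*2) + 2) + 15) + (-2 - 1*10)/12 = 4*(((-10 + 8) + 2) + 15) + (-2 - 10)*(1/12) = 4*((-2 + 2) + 15) - 12*1/12 = 4*(0 + 15) - 1 = 4*15 - 1 = 60 - 1 = 59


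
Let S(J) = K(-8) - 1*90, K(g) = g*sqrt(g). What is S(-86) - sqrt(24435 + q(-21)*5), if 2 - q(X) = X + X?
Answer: -90 - sqrt(24655) - 16*I*sqrt(2) ≈ -247.02 - 22.627*I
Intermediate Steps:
q(X) = 2 - 2*X (q(X) = 2 - (X + X) = 2 - 2*X)
K(g) = g**(3/2)
S(J) = -90 - 16*I*sqrt(2) (S(J) = (-8)**(3/2) - 1*90 = -16*I*sqrt(2) - 90 = -90 - 16*I*sqrt(2))
S(-86) - sqrt(24435 + q(-21)*5) = (-90 - 16*I*sqrt(2)) - sqrt(24435 + (2 - 2*(-21))*5) = (-90 - 16*I*sqrt(2)) - sqrt(24435 + (2 + 42)*5) = (-90 - 16*I*sqrt(2)) - sqrt(24435 + 44*5) = (-90 - 16*I*sqrt(2)) - sqrt(24435 + 220) = (-90 - 16*I*sqrt(2)) - sqrt(24655) = -90 - sqrt(24655) - 16*I*sqrt(2)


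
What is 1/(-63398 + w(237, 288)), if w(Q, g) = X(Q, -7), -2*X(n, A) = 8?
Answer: -1/63402 ≈ -1.5772e-5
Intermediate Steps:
X(n, A) = -4 (X(n, A) = -½*8 = -4)
w(Q, g) = -4
1/(-63398 + w(237, 288)) = 1/(-63398 - 4) = 1/(-63402) = -1/63402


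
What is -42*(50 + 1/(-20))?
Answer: -20979/10 ≈ -2097.9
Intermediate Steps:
-42*(50 + 1/(-20)) = -42*(50 - 1/20) = -42*999/20 = -20979/10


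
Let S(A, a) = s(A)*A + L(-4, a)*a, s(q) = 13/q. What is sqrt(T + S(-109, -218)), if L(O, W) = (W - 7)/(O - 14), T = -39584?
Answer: 2*I*sqrt(10574) ≈ 205.66*I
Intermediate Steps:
L(O, W) = (-7 + W)/(-14 + O)
S(A, a) = 13 + a*(7/18 - a/18) (S(A, a) = (13/A)*A + ((-7 + a)/(-14 - 4))*a = 13 + ((-7 + a)/(-18))*a = 13 + (-(-7 + a)/18)*a = 13 + (7/18 - a/18)*a = 13 + a*(7/18 - a/18))
sqrt(T + S(-109, -218)) = sqrt(-39584 + (13 - 1/18*(-218)*(-7 - 218))) = sqrt(-39584 + (13 - 1/18*(-218)*(-225))) = sqrt(-39584 + (13 - 2725)) = sqrt(-39584 - 2712) = sqrt(-42296) = 2*I*sqrt(10574)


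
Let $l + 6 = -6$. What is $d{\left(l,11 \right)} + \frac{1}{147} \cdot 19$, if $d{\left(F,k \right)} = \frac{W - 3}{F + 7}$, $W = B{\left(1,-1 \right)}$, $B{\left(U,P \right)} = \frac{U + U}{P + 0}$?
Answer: $\frac{166}{147} \approx 1.1293$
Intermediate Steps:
$l = -12$ ($l = -6 - 6 = -12$)
$B{\left(U,P \right)} = \frac{2 U}{P}$
$W = -2$ ($W = 2 \cdot 1 \frac{1}{-1} = 2 \cdot 1 \left(-1\right) = -2$)
$d{\left(F,k \right)} = - \frac{5}{7 + F}$ ($d{\left(F,k \right)} = \frac{-2 - 3}{F + 7} = - \frac{5}{7 + F}$)
$d{\left(l,11 \right)} + \frac{1}{147} \cdot 19 = - \frac{5}{7 - 12} + \frac{1}{147} \cdot 19 = - \frac{5}{-5} + \frac{1}{147} \cdot 19 = \left(-5\right) \left(- \frac{1}{5}\right) + \frac{19}{147} = 1 + \frac{19}{147} = \frac{166}{147}$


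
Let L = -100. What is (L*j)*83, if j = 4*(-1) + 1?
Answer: 24900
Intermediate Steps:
j = -3 (j = -4 + 1 = -3)
(L*j)*83 = -100*(-3)*83 = 300*83 = 24900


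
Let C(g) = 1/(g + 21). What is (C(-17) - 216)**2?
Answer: 744769/16 ≈ 46548.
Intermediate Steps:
C(g) = 1/(21 + g)
(C(-17) - 216)**2 = (1/(21 - 17) - 216)**2 = (1/4 - 216)**2 = (-863/4)**2 = 744769/16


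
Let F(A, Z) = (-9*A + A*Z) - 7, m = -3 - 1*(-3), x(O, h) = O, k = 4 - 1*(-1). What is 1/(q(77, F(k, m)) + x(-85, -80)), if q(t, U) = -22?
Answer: -1/107 ≈ -0.0093458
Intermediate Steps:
k = 5 (k = 4 + 1 = 5)
m = 0 (m = -3 + 3 = 0)
F(A, Z) = -7 - 9*A + A*Z
1/(q(77, F(k, m)) + x(-85, -80)) = 1/(-22 - 85) = 1/(-107) = -1/107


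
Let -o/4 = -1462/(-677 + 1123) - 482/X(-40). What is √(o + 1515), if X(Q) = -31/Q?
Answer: √191915933887/6913 ≈ 63.371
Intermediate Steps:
o = 17288404/6913 (o = -4*(-1462/(-677 + 1123) - 482/((-31/(-40)))) = -4*(-1462/446 - 482/((-31*(-1/40)))) = -4*(-1462*1/446 - 482/31/40) = -4*(-731/223 - 482*40/31) = -4*(-731/223 - 19280/31) = -4*(-4322101/6913) = 17288404/6913 ≈ 2500.9)
√(o + 1515) = √(17288404/6913 + 1515) = √(27761599/6913) = √191915933887/6913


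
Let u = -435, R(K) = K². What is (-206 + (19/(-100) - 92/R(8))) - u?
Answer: 90949/400 ≈ 227.37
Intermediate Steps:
(-206 + (19/(-100) - 92/R(8))) - u = (-206 + (19/(-100) - 92/(8²))) - 1*(-435) = (-206 + (19*(-1/100) - 92/64)) + 435 = (-206 + (-19/100 - 92*1/64)) + 435 = (-206 + (-19/100 - 23/16)) + 435 = (-206 - 651/400) + 435 = -83051/400 + 435 = 90949/400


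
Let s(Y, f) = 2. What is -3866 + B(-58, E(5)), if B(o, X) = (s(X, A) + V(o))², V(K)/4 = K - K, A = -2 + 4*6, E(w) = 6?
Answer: -3862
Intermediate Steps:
A = 22 (A = -2 + 24 = 22)
V(K) = 0 (V(K) = 4*(K - K) = 4*0 = 0)
B(o, X) = 4 (B(o, X) = (2 + 0)² = 2² = 4)
-3866 + B(-58, E(5)) = -3866 + 4 = -3862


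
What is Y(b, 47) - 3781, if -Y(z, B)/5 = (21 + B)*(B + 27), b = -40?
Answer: -28941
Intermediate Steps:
Y(z, B) = -5*(21 + B)*(27 + B) (Y(z, B) = -5*(21 + B)*(B + 27) = -5*(21 + B)*(27 + B))
Y(b, 47) - 3781 = (-2835 - 240*47 - 5*47²) - 3781 = (-2835 - 11280 - 5*2209) - 3781 = (-2835 - 11280 - 11045) - 3781 = -25160 - 3781 = -28941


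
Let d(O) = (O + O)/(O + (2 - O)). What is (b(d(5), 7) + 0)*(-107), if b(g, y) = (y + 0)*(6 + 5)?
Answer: -8239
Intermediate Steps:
d(O) = O (d(O) = (2*O)/2 = (2*O)*(½) = O)
b(g, y) = 11*y (b(g, y) = y*11 = 11*y)
(b(d(5), 7) + 0)*(-107) = (11*7 + 0)*(-107) = (77 + 0)*(-107) = 77*(-107) = -8239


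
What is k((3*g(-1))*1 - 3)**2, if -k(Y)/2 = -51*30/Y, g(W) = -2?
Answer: 115600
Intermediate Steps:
k(Y) = 3060/Y (k(Y) = -(-102)/(Y/30) = -(-102)*30/Y = -(-3060)/Y = 3060/Y)
k((3*g(-1))*1 - 3)**2 = (3060/((3*(-2))*1 - 3))**2 = (3060/(-6*1 - 3))**2 = (3060/(-6 - 3))**2 = (3060/(-9))**2 = (3060*(-1/9))**2 = (-340)**2 = 115600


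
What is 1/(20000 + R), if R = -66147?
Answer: -1/46147 ≈ -2.1670e-5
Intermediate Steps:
1/(20000 + R) = 1/(20000 - 66147) = 1/(-46147) = -1/46147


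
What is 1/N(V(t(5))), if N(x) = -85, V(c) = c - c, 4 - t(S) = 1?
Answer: -1/85 ≈ -0.011765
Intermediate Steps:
t(S) = 3 (t(S) = 4 - 1*1 = 4 - 1 = 3)
V(c) = 0
1/N(V(t(5))) = 1/(-85) = -1/85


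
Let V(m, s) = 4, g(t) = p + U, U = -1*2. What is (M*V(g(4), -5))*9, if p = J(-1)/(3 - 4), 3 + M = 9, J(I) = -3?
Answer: 216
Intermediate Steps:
M = 6 (M = -3 + 9 = 6)
p = 3 (p = -3/(3 - 4) = -3/(-1) = -3*(-1) = 3)
U = -2
g(t) = 1 (g(t) = 3 - 2 = 1)
(M*V(g(4), -5))*9 = (6*4)*9 = 24*9 = 216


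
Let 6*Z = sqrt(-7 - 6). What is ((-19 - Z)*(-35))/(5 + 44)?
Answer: 95/7 + 5*I*sqrt(13)/42 ≈ 13.571 + 0.42923*I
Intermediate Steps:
Z = I*sqrt(13)/6 (Z = sqrt(-7 - 6)/6 = sqrt(-13)/6 = (I*sqrt(13))/6 = I*sqrt(13)/6 ≈ 0.60093*I)
((-19 - Z)*(-35))/(5 + 44) = ((-19 - I*sqrt(13)/6)*(-35))/(5 + 44) = ((-19 - I*sqrt(13)/6)*(-35))/49 = (665 + 35*I*sqrt(13)/6)*(1/49) = 95/7 + 5*I*sqrt(13)/42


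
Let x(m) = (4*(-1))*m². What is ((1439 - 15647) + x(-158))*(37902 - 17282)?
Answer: -2351999680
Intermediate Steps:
x(m) = -4*m²
((1439 - 15647) + x(-158))*(37902 - 17282) = ((1439 - 15647) - 4*(-158)²)*(37902 - 17282) = (-14208 - 4*24964)*20620 = (-14208 - 99856)*20620 = -114064*20620 = -2351999680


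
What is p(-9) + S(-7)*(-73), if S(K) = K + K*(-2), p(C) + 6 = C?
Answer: -526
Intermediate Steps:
p(C) = -6 + C
S(K) = -K (S(K) = K - 2*K = -K)
p(-9) + S(-7)*(-73) = (-6 - 9) - 1*(-7)*(-73) = -15 + 7*(-73) = -15 - 511 = -526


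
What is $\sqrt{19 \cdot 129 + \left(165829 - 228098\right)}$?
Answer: $i \sqrt{59818} \approx 244.58 i$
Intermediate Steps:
$\sqrt{19 \cdot 129 + \left(165829 - 228098\right)} = \sqrt{2451 + \left(165829 - 228098\right)} = \sqrt{2451 - 62269} = \sqrt{-59818} = i \sqrt{59818}$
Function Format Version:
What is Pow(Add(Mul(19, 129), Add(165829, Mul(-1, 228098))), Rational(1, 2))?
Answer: Mul(I, Pow(59818, Rational(1, 2))) ≈ Mul(244.58, I)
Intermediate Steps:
Pow(Add(Mul(19, 129), Add(165829, Mul(-1, 228098))), Rational(1, 2)) = Pow(Add(2451, Add(165829, -228098)), Rational(1, 2)) = Pow(Add(2451, -62269), Rational(1, 2)) = Pow(-59818, Rational(1, 2)) = Mul(I, Pow(59818, Rational(1, 2)))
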